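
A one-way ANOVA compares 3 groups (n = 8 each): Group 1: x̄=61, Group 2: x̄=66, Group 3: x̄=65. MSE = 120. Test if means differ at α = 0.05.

Grand mean = 64.0. SS_between = 112.0, MS_between = 56.0. F = 0.467, F_crit ≈ 3.467. Fail to reject H₀.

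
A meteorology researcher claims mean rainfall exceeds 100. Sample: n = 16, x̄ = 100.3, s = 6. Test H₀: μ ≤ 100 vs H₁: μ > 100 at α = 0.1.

t = (100.3 - 100)/(6/√16) = 0.2, df = 15. Critical t = 1.341. Fail to reject H₀.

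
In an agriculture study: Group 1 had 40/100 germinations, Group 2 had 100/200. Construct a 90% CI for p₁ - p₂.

p̂₁ = 0.4, p̂₂ = 0.5. Difference = -0.1. CI = (-0.199, -0.001)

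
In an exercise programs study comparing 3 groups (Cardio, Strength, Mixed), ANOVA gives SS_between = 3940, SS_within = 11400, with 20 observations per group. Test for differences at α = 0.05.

df_between = 2, df_within = 57. F = MS_between/MS_within = 1970.0/200.0 = 9.85. F_crit ≈ 3.159. Reject H₀. At least one mean differs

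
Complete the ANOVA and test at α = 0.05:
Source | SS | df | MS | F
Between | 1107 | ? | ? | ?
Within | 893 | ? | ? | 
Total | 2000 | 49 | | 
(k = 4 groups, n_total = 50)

df_between = 3, df_within = 46. MS_between = 369.0, MS_within = 19.41. F = 19.008, F_crit ≈ 2.807. Reject H₀.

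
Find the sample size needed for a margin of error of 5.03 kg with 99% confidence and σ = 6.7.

n = (z*σ/E)² = (2.576×6.7/5.03)² = 11.8 → n = 12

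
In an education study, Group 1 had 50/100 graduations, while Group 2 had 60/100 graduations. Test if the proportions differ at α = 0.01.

p̂₁ = 0.5, p̂₂ = 0.6, pooled p̂ = 0.55. z = -1.421. Critical: ±2.576. Fail to reject H₀.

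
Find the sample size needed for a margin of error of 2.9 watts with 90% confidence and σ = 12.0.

n = (z*σ/E)² = (1.645×12.0/2.9)² = 46.3 → n = 47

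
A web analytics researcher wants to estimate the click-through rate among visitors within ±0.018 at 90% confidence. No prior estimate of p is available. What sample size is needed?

Conservative approach: use p = 0.5 (maximizes p(1-p) = 0.25). n = z²(0.25)/E² = 1.645²×0.25/0.018² = 2088.0 → n = 2088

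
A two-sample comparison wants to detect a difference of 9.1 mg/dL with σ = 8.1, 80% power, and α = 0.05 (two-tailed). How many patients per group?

n per group = 2(z_α/2 + z_β)²σ²/d² = 2×(1.96 + 0.84)²×8.1²/9.1² = 12.4 → n = 13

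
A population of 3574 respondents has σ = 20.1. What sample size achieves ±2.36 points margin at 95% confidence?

Without FPC: n₀ = (1.96×20.1/2.36)² = 278.664. With FPC: n = n₀N/(n₀+N-1) = 258.6 → n = 259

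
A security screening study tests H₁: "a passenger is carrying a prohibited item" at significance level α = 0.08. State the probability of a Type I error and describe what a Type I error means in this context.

P(Type I error) = α = 0.08. A Type I error is rejecting H₀ when H₀ is actually true (false positive) — here, concluding that a passenger is carrying a prohibited item when in fact this is not the case. Consequence: detaining an innocent passenger — delay and inconvenience.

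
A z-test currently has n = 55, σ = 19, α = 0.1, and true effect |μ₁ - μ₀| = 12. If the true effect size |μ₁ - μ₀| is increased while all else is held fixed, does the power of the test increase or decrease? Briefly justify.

Power increases: a larger true effect increases the non-centrality λ = |μ₁ - μ₀|/(σ/√n).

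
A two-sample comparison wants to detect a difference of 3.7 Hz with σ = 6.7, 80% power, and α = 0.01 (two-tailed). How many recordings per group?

n per group = 2(z_α/2 + z_β)²σ²/d² = 2×(2.576 + 0.84)²×6.7²/3.7² = 76.5 → n = 77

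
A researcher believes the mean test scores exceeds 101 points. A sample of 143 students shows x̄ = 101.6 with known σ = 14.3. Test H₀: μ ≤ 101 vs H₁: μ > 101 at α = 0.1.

z = 0.502. Critical value: 1.28. Fail to reject H₀.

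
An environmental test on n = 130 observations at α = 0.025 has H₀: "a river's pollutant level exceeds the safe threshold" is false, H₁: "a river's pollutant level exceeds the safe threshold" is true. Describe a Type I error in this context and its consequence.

Type I error: rejecting H₀ when it is true — concluding that a river's pollutant level exceeds the safe threshold when in fact it is not. Consequence: shutting down a compliant factory unnecessarily.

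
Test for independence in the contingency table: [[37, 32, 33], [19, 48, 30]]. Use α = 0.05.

χ² = 9.009. df = 2, critical = 5.991. Reject H₀. Variables are dependent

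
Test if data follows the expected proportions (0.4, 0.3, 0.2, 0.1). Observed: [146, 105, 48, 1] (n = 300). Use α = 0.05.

Expected: [120.0, 90.0, 60.0, 30.0]. χ² = 38.567. df = 3, critical = 7.815. Reject H₀.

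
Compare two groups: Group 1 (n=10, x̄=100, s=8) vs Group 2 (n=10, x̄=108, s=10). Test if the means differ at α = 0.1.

Pooled sp = 9.06. t = -1.975, df = 18. Critical t = ±1.734. Reject H₀.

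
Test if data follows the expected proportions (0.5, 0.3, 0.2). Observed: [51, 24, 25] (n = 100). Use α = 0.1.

Expected: [50.0, 30.0, 20.0]. χ² = 2.47. df = 2, critical = 4.605. Fail to reject H₀.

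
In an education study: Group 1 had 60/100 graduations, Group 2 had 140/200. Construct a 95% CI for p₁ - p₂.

p̂₁ = 0.6, p̂₂ = 0.7. Difference = -0.1. CI = (-0.215, 0.015)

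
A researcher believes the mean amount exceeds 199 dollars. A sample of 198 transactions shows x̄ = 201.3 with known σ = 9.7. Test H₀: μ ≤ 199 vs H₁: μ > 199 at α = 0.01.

z = 3.336. Critical value: 2.33. Reject H₀.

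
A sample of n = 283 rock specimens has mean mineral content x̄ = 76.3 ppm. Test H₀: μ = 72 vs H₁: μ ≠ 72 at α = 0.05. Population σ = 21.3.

z = (x̄ - μ₀)/(σ/√n) = (76.3 - 72)/(21.3/√283) = 3.396. Critical value: ±1.96. Since |3.396| > 1.96, Reject H₀.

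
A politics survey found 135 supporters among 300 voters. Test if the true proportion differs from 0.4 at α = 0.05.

p̂ = 0.45, p₀ = 0.4. z = (p̂ - p₀)/√(p₀(1-p₀)/n) = 1.768. Critical: ±1.96. Fail to reject H₀.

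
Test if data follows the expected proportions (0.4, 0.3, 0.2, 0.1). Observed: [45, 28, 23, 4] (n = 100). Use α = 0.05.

Expected: [40.0, 30.0, 20.0, 10.0]. χ² = 4.808. df = 3, critical = 7.815. Fail to reject H₀.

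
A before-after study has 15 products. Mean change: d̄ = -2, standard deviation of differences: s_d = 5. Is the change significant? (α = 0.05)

t = d̄/(s_d/√n) = -2/(5/√15) = -1.549. df = 14, critical t = ±2.145. Fail to reject H₀.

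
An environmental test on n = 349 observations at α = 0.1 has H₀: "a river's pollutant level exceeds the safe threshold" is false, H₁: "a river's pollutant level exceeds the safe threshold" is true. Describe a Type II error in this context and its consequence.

Type II error: failing to reject H₀ when it is false — concluding that a river's pollutant level exceeds the safe threshold is not supported when in fact it is. Consequence: allowing unsafe pollution to continue.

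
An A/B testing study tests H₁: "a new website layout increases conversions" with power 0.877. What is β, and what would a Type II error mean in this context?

β = 1 - power = 1 - 0.877 = 0.123. A Type II error is failing to reject H₀ when H₀ is false (false negative) — here, failing to conclude that a new website layout increases conversions when in fact it is true. Consequence: discarding a layout that would have improved conversions — lost revenue.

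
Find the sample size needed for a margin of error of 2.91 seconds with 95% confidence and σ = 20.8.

n = (z*σ/E)² = (1.96×20.8/2.91)² = 196.3 → n = 197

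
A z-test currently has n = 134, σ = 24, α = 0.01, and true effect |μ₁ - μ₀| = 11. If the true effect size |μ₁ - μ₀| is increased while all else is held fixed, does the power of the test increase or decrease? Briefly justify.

Power increases: a larger true effect increases the non-centrality λ = |μ₁ - μ₀|/(σ/√n).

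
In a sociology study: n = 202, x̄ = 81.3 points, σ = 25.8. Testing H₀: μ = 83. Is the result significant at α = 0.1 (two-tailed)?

z = (81.3 - 83)/(25.8/√202) = -0.936. Since |z| ≤ 1.645, not significant at α = 0.1.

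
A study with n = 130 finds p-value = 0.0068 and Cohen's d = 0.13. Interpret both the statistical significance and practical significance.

Statistically significant (p = 0.0068 < 0.05). Cohen's d = 0.13 indicates a very small effect size. Both statistical and practical significance should be considered.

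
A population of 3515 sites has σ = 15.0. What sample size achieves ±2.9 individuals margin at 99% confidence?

Without FPC: n₀ = (2.576×15.0/2.9)² = 177.533. With FPC: n = n₀N/(n₀+N-1) = 169.04 → n = 170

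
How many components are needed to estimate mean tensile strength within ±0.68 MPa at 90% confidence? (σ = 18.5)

n = (z*σ/E)² = (1.645×18.5/0.68)² = 2002.9 → n = 2003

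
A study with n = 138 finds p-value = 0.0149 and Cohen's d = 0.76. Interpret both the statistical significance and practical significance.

Statistically significant (p = 0.0149 < 0.05). Cohen's d = 0.76 indicates a medium effect size. Both statistical and practical significance should be considered.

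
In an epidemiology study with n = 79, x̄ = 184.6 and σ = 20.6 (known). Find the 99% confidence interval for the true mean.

CI = x̄ ± z*(σ/√n) = 184.6 ± 2.576(20.6/√79) = 184.6 ± 5.97 = (178.63, 190.57)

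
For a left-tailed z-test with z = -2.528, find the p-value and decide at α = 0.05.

p = P(Z < -2.528) = Φ(-2.528) ≈ 0.0057. Since p < 0.05, reject H₀ (significant) at α = 0.05.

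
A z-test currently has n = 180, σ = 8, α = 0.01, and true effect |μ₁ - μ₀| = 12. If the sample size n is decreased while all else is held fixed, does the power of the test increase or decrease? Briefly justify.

Power decreases: a smaller n inflates the standard error σ/√n, pulling the sampling distribution under H₁ back toward the critical value.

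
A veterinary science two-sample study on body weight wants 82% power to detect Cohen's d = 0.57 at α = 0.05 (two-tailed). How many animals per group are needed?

z_{α/2} = 1.96, z_β = Φ⁻¹(0.82) = 0.915. For medium effect (d = 0.57): n per group = 2(z_{α/2} + z_β)²/d² = 2(1.96 + 0.915)²/0.57² = 50.9 → 51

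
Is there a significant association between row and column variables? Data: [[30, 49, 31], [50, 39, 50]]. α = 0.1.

χ² = 7.315. df = 2, critical = 4.605. Reject H₀. Variables are dependent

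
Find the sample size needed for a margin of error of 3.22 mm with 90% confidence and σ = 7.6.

n = (z*σ/E)² = (1.645×7.6/3.22)² = 15.1 → n = 16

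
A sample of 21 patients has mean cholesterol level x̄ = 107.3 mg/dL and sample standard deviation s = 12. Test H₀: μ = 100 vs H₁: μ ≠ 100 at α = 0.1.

t = (x̄ - μ₀)/(s/√n) = (107.3 - 100)/(12/√21) = 2.788. df = 20, critical t = ±1.725. Reject H₀.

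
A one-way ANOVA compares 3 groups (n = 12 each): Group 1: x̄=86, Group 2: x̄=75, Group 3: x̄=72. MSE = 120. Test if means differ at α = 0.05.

Grand mean = 77.67. SS_between = 1304.0, MS_between = 652.0. F = 5.433, F_crit ≈ 3.285. Reject H₀.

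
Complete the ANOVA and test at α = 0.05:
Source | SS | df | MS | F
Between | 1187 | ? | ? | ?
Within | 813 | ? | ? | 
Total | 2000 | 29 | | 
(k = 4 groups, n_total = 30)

df_between = 3, df_within = 26. MS_between = 395.67, MS_within = 31.27. F = 12.654, F_crit ≈ 2.975. Reject H₀.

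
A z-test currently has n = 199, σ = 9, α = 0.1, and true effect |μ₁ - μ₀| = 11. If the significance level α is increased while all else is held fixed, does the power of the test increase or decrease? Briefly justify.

Power increases: a larger α lowers the critical value, so more of the H₁ sampling distribution falls in the rejection region.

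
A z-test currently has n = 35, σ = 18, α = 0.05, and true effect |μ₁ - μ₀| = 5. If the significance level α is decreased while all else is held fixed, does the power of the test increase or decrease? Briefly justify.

Power decreases: a smaller α raises the critical value, so less of the H₁ sampling distribution falls in the rejection region.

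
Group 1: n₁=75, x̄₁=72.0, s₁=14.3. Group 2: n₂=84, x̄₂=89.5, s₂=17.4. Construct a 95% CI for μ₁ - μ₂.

Difference = -17.5. SE = √(14.3²/75 + 17.4²/84) = 2.516. CI = (-22.43, -12.57)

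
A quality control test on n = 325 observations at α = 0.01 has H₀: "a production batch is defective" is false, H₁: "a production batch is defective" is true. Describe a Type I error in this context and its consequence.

Type I error: rejecting H₀ when it is true — concluding that a production batch is defective when in fact it is not. Consequence: scrapping a good batch — wasted material and cost for no reason.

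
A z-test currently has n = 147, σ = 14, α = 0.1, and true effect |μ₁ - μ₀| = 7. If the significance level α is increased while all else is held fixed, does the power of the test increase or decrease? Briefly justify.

Power increases: a larger α lowers the critical value, so more of the H₁ sampling distribution falls in the rejection region.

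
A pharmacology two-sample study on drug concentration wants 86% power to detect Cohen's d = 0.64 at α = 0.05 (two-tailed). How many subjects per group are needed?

z_{α/2} = 1.96, z_β = Φ⁻¹(0.86) = 1.08. For medium effect (d = 0.64): n per group = 2(z_{α/2} + z_β)²/d² = 2(1.96 + 1.08)²/0.64² = 45.1 → 46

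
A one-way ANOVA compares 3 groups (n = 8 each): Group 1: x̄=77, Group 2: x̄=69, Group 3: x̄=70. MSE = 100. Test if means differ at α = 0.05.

Grand mean = 72.0. SS_between = 304.0, MS_between = 152.0. F = 1.52, F_crit ≈ 3.467. Fail to reject H₀.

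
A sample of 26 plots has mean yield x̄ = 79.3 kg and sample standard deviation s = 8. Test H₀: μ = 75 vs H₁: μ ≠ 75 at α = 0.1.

t = (x̄ - μ₀)/(s/√n) = (79.3 - 75)/(8/√26) = 2.741. df = 25, critical t = ±1.708. Reject H₀.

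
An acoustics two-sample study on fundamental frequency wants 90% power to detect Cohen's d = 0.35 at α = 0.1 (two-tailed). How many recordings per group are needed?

z_{α/2} = 1.645, z_β = Φ⁻¹(0.9) = 1.282. For small effect (d = 0.35): n per group = 2(z_{α/2} + z_β)²/d² = 2(1.645 + 1.282)²/0.35² = 139.9 → 140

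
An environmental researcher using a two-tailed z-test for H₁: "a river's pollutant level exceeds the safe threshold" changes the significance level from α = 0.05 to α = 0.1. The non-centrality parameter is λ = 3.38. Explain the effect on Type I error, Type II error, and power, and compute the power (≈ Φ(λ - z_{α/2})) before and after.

Increasing α from 0.05 to 0.1:
• Type I error rate increases (α is the Type I rate by definition).
• Critical value moves from z_{α/2} = 1.96 to 1.645, so power = Φ(λ - z_{α/2}) goes from Φ(3.38 - 1.96) = 0.922 to Φ(3.38 - 1.645) = 0.959.
• Type II error rate β = 1 - power therefore decreases (0.078 → 0.041).
Appropriate when false negatives are costly — here, allowing unsafe pollution to continue.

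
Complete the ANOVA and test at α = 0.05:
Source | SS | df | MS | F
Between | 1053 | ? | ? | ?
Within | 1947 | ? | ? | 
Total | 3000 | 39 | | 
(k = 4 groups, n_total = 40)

df_between = 3, df_within = 36. MS_between = 351.0, MS_within = 54.08. F = 6.49, F_crit ≈ 2.866. Reject H₀.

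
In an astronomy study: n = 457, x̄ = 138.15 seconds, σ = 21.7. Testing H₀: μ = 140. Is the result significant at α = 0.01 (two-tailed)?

z = (138.15 - 140)/(21.7/√457) = -1.823. Since |z| ≤ 2.576, not significant at α = 0.01.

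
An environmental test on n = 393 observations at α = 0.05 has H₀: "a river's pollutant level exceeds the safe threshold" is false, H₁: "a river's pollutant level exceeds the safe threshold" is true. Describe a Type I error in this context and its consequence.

Type I error: rejecting H₀ when it is true — concluding that a river's pollutant level exceeds the safe threshold when in fact it is not. Consequence: shutting down a compliant factory unnecessarily.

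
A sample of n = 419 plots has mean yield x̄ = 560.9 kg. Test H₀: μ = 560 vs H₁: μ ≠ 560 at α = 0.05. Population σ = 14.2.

z = (x̄ - μ₀)/(σ/√n) = (560.9 - 560)/(14.2/√419) = 1.297. Critical value: ±1.96. Since |1.297| ≤ 1.96, Fail to reject H₀.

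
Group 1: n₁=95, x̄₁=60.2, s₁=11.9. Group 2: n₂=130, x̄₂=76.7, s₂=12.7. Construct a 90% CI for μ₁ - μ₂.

Difference = -16.5. SE = √(11.9²/95 + 12.7²/130) = 1.653. CI = (-19.22, -13.78)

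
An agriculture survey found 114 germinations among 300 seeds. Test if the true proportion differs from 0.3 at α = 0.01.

p̂ = 0.38, p₀ = 0.3. z = (p̂ - p₀)/√(p₀(1-p₀)/n) = 3.024. Critical: ±2.576. Reject H₀.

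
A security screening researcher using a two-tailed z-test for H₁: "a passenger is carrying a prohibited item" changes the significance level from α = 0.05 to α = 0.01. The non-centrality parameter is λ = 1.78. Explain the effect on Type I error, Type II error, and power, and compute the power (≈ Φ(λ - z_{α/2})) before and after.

Decreasing α from 0.05 to 0.01:
• Type I error rate decreases (α is the Type I rate by definition).
• Critical value moves from z_{α/2} = 1.96 to 2.576, so power = Φ(λ - z_{α/2}) goes from Φ(1.78 - 1.96) = 0.429 to Φ(1.78 - 2.576) = 0.213.
• Type II error rate β = 1 - power therefore increases (0.571 → 0.787).
Appropriate when false positives are costly — here, detaining an innocent passenger — delay and inconvenience.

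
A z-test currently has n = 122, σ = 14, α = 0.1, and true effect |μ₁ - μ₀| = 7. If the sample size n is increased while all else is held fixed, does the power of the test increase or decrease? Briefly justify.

Power increases: a larger n shrinks the standard error σ/√n, moving the sampling distribution under H₁ further from the critical value.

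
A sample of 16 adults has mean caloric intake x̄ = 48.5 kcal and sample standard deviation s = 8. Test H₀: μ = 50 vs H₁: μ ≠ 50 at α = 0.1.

t = (x̄ - μ₀)/(s/√n) = (48.5 - 50)/(8/√16) = -0.75. df = 15, critical t = ±1.753. Fail to reject H₀.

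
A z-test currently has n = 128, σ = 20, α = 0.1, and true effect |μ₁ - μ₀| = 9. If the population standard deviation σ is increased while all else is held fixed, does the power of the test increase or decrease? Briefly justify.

Power decreases: a larger σ inflates the standard error σ/√n, pulling the sampling distribution under H₁ back toward the critical value.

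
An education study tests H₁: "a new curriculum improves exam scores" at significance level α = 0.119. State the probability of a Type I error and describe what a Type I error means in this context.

P(Type I error) = α = 0.119. A Type I error is rejecting H₀ when H₀ is actually true (false positive) — here, concluding that a new curriculum improves exam scores when in fact this is not the case. Consequence: adopting a curriculum that gives no real benefit — disruption for nothing.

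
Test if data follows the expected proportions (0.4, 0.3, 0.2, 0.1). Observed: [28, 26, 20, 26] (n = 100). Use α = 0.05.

Expected: [40.0, 30.0, 20.0, 10.0]. χ² = 29.733. df = 3, critical = 7.815. Reject H₀.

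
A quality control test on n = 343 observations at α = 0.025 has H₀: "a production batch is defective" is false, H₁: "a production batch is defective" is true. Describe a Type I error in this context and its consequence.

Type I error: rejecting H₀ when it is true — concluding that a production batch is defective when in fact it is not. Consequence: scrapping a good batch — wasted material and cost for no reason.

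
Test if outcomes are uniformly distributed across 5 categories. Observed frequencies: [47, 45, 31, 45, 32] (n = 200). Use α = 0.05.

Expected = 40 each. χ² = Σ(O-E)²/E = 6.1. df = 4, critical value = 9.488. Fail to reject H₀.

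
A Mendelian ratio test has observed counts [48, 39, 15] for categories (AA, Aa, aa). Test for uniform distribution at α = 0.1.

Expected = 34 each. χ² = Σ(O-E)²/E = 17.118. df = 2, critical value = 4.605. Reject H₀.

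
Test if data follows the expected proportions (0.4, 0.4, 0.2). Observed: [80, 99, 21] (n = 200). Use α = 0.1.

Expected: [80.0, 80.0, 40.0]. χ² = 13.538. df = 2, critical = 4.605. Reject H₀.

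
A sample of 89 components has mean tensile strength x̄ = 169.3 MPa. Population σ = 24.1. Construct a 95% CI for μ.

CI = x̄ ± z*(σ/√n) = 169.3 ± 1.96(24.1/√89) = 169.3 ± 5.01 = (164.29, 174.31)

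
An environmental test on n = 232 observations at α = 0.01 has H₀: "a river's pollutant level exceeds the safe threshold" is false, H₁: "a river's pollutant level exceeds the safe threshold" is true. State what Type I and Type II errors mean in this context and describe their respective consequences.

Type I (false positive): concluding that a river's pollutant level exceeds the safe threshold when it is not — shutting down a compliant factory unnecessarily. Type II (false negative): failing to conclude that a river's pollutant level exceeds the safe threshold when it is — allowing unsafe pollution to continue. Which is costlier depends on domain priorities and is a judgement call rather than a statistical fact.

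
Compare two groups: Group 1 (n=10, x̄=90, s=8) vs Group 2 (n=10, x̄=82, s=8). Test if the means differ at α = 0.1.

Pooled sp = 8.0. t = 2.236, df = 18. Critical t = ±1.734. Reject H₀.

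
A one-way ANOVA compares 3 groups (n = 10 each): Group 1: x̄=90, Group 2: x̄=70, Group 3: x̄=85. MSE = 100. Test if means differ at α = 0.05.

Grand mean = 81.67. SS_between = 2166.67, MS_between = 1083.33. F = 10.833, F_crit ≈ 3.354. Reject H₀.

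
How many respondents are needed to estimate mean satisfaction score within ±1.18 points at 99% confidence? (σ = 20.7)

n = (z*σ/E)² = (2.576×20.7/1.18)² = 2042.1 → n = 2043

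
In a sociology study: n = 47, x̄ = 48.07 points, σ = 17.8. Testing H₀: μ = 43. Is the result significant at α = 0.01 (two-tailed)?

z = (48.07 - 43)/(17.8/√47) = 1.953. Since |z| ≤ 2.576, not significant at α = 0.01.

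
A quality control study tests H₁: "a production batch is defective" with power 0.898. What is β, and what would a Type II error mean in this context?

β = 1 - power = 1 - 0.898 = 0.102. A Type II error is failing to reject H₀ when H₀ is false (false negative) — here, failing to conclude that a production batch is defective when in fact it is true. Consequence: shipping a defective batch — faulty products reach customers.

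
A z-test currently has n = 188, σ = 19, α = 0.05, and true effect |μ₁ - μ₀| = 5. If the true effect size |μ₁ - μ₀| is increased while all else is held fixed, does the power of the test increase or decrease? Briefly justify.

Power increases: a larger true effect increases the non-centrality λ = |μ₁ - μ₀|/(σ/√n).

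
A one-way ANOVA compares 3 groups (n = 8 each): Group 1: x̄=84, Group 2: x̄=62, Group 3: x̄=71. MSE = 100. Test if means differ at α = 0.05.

Grand mean = 72.33. SS_between = 1957.33, MS_between = 978.67. F = 9.787, F_crit ≈ 3.467. Reject H₀.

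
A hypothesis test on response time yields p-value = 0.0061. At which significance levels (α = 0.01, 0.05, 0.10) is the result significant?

p = 0.0061. Significant at: α = 0.01, 0.05, 0.1.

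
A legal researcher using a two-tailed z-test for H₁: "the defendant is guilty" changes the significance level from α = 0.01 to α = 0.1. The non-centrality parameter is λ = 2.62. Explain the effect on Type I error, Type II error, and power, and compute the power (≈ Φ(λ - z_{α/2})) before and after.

Increasing α from 0.01 to 0.1:
• Type I error rate increases (α is the Type I rate by definition).
• Critical value moves from z_{α/2} = 2.576 to 1.645, so power = Φ(λ - z_{α/2}) goes from Φ(2.62 - 2.576) = 0.518 to Φ(2.62 - 1.645) = 0.835.
• Type II error rate β = 1 - power therefore decreases (0.482 → 0.165).
Appropriate when false negatives are costly — here, acquitting a guilty person.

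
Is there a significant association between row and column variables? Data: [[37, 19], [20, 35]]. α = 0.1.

χ² = 9.803. df = 1, critical = 2.706. Reject H₀. Variables are dependent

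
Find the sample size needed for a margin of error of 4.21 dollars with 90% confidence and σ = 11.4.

n = (z*σ/E)² = (1.645×11.4/4.21)² = 19.8 → n = 20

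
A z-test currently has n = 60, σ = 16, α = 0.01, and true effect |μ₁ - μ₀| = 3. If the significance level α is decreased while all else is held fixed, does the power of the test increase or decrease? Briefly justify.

Power decreases: a smaller α raises the critical value, so less of the H₁ sampling distribution falls in the rejection region.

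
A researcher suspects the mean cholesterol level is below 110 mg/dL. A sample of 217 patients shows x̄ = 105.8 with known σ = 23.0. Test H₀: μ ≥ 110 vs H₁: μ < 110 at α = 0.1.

z = -2.69. Critical value: -1.28. Reject H₀.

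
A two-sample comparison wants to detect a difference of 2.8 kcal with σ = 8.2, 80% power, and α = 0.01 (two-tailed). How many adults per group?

n per group = 2(z_α/2 + z_β)²σ²/d² = 2×(2.576 + 0.84)²×8.2²/2.8² = 200.2 → n = 201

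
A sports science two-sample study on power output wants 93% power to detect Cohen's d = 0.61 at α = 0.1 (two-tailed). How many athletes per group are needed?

z_{α/2} = 1.645, z_β = Φ⁻¹(0.93) = 1.476. For medium effect (d = 0.61): n per group = 2(z_{α/2} + z_β)²/d² = 2(1.645 + 1.476)²/0.61² = 52.4 → 53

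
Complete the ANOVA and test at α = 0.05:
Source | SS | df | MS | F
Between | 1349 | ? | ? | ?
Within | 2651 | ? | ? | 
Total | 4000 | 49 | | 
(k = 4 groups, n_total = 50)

df_between = 3, df_within = 46. MS_between = 449.67, MS_within = 57.63. F = 7.803, F_crit ≈ 2.807. Reject H₀.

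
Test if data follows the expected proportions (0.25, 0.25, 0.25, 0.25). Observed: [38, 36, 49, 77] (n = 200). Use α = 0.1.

Expected: [50.0, 50.0, 50.0, 50.0]. χ² = 21.4. df = 3, critical = 6.251. Reject H₀.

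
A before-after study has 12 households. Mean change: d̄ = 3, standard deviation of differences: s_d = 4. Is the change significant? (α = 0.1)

t = d̄/(s_d/√n) = 3/(4/√12) = 2.598. df = 11, critical t = ±1.796. Reject H₀.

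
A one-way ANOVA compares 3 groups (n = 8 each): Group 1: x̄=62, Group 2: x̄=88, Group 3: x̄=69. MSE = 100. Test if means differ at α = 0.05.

Grand mean = 73.0. SS_between = 2896.0, MS_between = 1448.0. F = 14.48, F_crit ≈ 3.467. Reject H₀.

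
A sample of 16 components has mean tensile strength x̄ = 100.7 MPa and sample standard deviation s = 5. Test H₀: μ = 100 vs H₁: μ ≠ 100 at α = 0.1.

t = (x̄ - μ₀)/(s/√n) = (100.7 - 100)/(5/√16) = 0.56. df = 15, critical t = ±1.753. Fail to reject H₀.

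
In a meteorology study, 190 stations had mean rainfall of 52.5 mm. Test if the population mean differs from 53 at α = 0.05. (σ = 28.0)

z = (x̄ - μ₀)/(σ/√n) = (52.5 - 53)/(28.0/√190) = -0.246. Critical value: ±1.96. Since |-0.246| ≤ 1.96, Fail to reject H₀.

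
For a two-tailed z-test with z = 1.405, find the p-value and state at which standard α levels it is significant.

p = 2·P(Z > |1.405|) = 2·(1 - Φ(1.405)) ≈ 0.16. Not significant at any standard level.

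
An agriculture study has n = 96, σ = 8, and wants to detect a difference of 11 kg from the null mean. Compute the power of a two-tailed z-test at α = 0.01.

SE = σ/√n = 8/√96 = 0.816. Non-centrality λ = d/SE = 11/0.816 = 13.472. Power ≈ Φ(λ - z_{α/2}) = Φ(13.472 - 2.576) = Φ(10.896) = 1.0.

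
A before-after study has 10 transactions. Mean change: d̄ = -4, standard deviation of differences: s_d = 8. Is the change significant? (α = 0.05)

t = d̄/(s_d/√n) = -4/(8/√10) = -1.581. df = 9, critical t = ±2.262. Fail to reject H₀.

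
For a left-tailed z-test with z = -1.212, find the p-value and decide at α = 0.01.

p = P(Z < -1.212) = Φ(-1.212) ≈ 0.1128. Since p ≥ 0.01, fail to reject H₀ (not significant) at α = 0.01.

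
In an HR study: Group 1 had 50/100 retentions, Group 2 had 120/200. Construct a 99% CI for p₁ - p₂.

p̂₁ = 0.5, p̂₂ = 0.6. Difference = -0.1. CI = (-0.257, 0.057)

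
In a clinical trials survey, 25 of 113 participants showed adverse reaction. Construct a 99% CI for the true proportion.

p̂ = 0.221. CI = p̂ ± z*√(p̂(1-p̂)/n) = (0.121, 0.322)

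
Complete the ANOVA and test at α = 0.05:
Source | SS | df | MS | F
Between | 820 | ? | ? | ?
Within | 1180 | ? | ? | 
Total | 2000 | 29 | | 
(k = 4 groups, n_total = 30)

df_between = 3, df_within = 26. MS_between = 273.33, MS_within = 45.38. F = 6.023, F_crit ≈ 2.975. Reject H₀.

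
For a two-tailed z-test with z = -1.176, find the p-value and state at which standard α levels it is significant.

p = 2·P(Z > |-1.176|) = 2·(1 - Φ(1.176)) ≈ 0.2396. Not significant at any standard level.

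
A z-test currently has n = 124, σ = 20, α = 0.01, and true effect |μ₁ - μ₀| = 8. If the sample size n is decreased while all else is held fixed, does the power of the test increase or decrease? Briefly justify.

Power decreases: a smaller n inflates the standard error σ/√n, pulling the sampling distribution under H₁ back toward the critical value.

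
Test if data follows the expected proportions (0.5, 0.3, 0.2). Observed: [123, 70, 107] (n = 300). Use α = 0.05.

Expected: [150.0, 90.0, 60.0]. χ² = 46.121. df = 2, critical = 5.991. Reject H₀.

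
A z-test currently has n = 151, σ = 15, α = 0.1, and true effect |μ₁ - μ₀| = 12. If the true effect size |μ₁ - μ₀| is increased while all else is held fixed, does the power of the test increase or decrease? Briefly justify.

Power increases: a larger true effect increases the non-centrality λ = |μ₁ - μ₀|/(σ/√n).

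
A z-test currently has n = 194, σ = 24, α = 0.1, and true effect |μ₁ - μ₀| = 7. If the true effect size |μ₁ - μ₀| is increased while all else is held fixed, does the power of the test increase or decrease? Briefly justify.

Power increases: a larger true effect increases the non-centrality λ = |μ₁ - μ₀|/(σ/√n).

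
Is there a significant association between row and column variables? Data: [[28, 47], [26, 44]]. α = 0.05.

χ² = 0.001. df = 1, critical = 3.841. Fail to reject H₀. No evidence of dependence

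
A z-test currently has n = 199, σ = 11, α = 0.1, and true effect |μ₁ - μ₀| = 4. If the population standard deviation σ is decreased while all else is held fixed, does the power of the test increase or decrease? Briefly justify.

Power increases: a smaller σ shrinks the standard error σ/√n, moving the sampling distribution under H₁ further from the critical value.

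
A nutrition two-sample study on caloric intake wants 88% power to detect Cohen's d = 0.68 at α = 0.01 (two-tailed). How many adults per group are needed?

z_{α/2} = 2.576, z_β = Φ⁻¹(0.88) = 1.175. For medium effect (d = 0.68): n per group = 2(z_{α/2} + z_β)²/d² = 2(2.576 + 1.175)²/0.68² = 60.9 → 61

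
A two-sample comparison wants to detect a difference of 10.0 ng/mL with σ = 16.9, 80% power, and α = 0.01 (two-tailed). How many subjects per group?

n per group = 2(z_α/2 + z_β)²σ²/d² = 2×(2.576 + 0.84)²×16.9²/10.0² = 66.7 → n = 67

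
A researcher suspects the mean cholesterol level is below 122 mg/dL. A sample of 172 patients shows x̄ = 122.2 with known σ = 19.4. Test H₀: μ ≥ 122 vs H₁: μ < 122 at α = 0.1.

z = 0.135. Critical value: -1.28. Fail to reject H₀.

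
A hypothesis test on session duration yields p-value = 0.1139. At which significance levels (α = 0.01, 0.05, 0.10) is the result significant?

p = 0.1139. Not significant at any of the given levels.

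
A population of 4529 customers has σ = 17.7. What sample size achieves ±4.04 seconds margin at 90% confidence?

Without FPC: n₀ = (1.645×17.7/4.04)² = 51.942. With FPC: n = n₀N/(n₀+N-1) = 51.4 → n = 52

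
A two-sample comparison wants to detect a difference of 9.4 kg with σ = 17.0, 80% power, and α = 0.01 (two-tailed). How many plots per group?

n per group = 2(z_α/2 + z_β)²σ²/d² = 2×(2.576 + 0.84)²×17.0²/9.4² = 76.3 → n = 77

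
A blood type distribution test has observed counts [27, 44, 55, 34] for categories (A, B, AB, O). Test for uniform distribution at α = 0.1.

Expected = 40 each. χ² = Σ(O-E)²/E = 11.15. df = 3, critical value = 6.251. Reject H₀.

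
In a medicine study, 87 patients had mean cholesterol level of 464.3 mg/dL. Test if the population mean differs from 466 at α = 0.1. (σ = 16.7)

z = (x̄ - μ₀)/(σ/√n) = (464.3 - 466)/(16.7/√87) = -0.949. Critical value: ±1.645. Since |-0.949| ≤ 1.645, Fail to reject H₀.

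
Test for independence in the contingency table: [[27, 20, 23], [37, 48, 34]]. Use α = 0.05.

χ² = 2.692. df = 2, critical = 5.991. Fail to reject H₀. No evidence of dependence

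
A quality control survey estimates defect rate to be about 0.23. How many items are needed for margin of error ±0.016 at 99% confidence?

n = z²p(1-p)/E² = 2.576²×0.23×0.77/0.016² = 4590.6 → n = 4591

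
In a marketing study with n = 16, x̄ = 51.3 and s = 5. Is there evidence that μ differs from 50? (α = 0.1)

t = (x̄ - μ₀)/(s/√n) = (51.3 - 50)/(5/√16) = 1.04. df = 15, critical t = ±1.753. Fail to reject H₀.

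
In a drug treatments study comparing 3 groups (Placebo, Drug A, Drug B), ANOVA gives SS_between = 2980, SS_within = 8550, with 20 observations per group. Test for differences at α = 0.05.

df_between = 2, df_within = 57. F = MS_between/MS_within = 1490.0/150.0 = 9.933. F_crit ≈ 3.159. Reject H₀. At least one mean differs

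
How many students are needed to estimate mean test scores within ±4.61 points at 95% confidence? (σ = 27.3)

n = (z*σ/E)² = (1.96×27.3/4.61)² = 134.7 → n = 135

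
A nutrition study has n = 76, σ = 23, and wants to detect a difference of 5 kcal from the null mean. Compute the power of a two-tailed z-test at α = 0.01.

SE = σ/√n = 23/√76 = 2.638. Non-centrality λ = d/SE = 5/2.638 = 1.895. Power ≈ Φ(λ - z_{α/2}) = Φ(1.895 - 2.576) = Φ(-0.681) = 0.248.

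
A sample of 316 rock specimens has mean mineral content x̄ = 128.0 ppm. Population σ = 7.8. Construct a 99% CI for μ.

CI = x̄ ± z*(σ/√n) = 128.0 ± 2.576(7.8/√316) = 128.0 ± 1.13 = (126.87, 129.13)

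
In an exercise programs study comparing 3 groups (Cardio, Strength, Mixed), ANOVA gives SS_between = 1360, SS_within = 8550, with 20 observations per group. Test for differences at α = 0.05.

df_between = 2, df_within = 57. F = MS_between/MS_within = 680.0/150.0 = 4.533. F_crit ≈ 3.159. Reject H₀. At least one mean differs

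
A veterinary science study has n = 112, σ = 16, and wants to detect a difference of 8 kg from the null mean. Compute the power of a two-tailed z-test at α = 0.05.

SE = σ/√n = 16/√112 = 1.512. Non-centrality λ = d/SE = 8/1.512 = 5.292. Power ≈ Φ(λ - z_{α/2}) = Φ(5.292 - 1.96) = Φ(3.332) = 1.0.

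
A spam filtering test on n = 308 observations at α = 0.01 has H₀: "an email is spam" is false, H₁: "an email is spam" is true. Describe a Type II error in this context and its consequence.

Type II error: failing to reject H₀ when it is false — concluding that an email is spam is not supported when in fact it is. Consequence: a spam email lands in the inbox.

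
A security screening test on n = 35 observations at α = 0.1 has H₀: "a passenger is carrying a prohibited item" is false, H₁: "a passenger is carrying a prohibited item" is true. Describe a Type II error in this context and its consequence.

Type II error: failing to reject H₀ when it is false — concluding that a passenger is carrying a prohibited item is not supported when in fact it is. Consequence: letting a prohibited item through — security breach.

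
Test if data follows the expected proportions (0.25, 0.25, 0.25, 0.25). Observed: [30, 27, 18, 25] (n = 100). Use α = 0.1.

Expected: [25.0, 25.0, 25.0, 25.0]. χ² = 3.12. df = 3, critical = 6.251. Fail to reject H₀.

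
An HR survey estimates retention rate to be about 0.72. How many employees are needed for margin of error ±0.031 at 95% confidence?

n = z²p(1-p)/E² = 1.96²×0.72×0.28/0.031² = 805.9 → n = 806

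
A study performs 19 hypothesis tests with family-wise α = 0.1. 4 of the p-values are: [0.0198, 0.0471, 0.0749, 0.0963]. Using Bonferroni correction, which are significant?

Bonferroni α = 0.1/19 = 0.00526. None of the given p-values are significant.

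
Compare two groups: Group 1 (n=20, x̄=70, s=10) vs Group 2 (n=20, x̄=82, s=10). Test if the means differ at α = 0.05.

Pooled sp = 10.0. t = -3.795, df = 38. Critical t = ±2.024. Reject H₀.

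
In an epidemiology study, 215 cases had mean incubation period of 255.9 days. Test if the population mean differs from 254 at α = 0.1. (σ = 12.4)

z = (x̄ - μ₀)/(σ/√n) = (255.9 - 254)/(12.4/√215) = 2.247. Critical value: ±1.645. Since |2.247| > 1.645, Reject H₀.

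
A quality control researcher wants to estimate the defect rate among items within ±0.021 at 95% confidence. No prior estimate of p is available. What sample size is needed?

Conservative approach: use p = 0.5 (maximizes p(1-p) = 0.25). n = z²(0.25)/E² = 1.96²×0.25/0.021² = 2177.8 → n = 2178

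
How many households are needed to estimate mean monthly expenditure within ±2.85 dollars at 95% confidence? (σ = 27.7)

n = (z*σ/E)² = (1.96×27.7/2.85)² = 362.9 → n = 363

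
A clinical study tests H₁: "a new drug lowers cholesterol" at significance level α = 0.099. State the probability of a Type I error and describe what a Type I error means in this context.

P(Type I error) = α = 0.099. A Type I error is rejecting H₀ when H₀ is actually true (false positive) — here, concluding that a new drug lowers cholesterol when in fact this is not the case. Consequence: approving an ineffective drug — patients take a useless medication and may skip effective alternatives.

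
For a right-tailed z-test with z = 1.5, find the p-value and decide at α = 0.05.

p = P(Z > 1.5) = 1 - Φ(1.5) ≈ 0.0668. Since p ≥ 0.05, fail to reject H₀ (not significant) at α = 0.05.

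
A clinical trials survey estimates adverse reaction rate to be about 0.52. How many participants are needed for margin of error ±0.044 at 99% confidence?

n = z²p(1-p)/E² = 2.576²×0.52×0.48/0.044² = 855.5 → n = 856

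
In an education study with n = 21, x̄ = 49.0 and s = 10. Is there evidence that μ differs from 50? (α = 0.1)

t = (x̄ - μ₀)/(s/√n) = (49.0 - 50)/(10/√21) = -0.458. df = 20, critical t = ±1.725. Fail to reject H₀.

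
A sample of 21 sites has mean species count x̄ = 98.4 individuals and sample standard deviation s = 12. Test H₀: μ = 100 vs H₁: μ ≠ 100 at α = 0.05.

t = (x̄ - μ₀)/(s/√n) = (98.4 - 100)/(12/√21) = -0.611. df = 20, critical t = ±2.086. Fail to reject H₀.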